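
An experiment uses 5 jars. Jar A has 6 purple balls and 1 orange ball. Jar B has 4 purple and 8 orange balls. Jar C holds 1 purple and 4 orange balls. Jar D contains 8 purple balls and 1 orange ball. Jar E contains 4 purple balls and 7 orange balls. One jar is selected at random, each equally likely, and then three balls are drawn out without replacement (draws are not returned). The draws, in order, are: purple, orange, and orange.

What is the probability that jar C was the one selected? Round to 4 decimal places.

0.3708

Under each hypothesis, the probability of the observed sequence is: P(data | jar A) = (6/7)(1/6)(0/5) = 0; P(data | jar B) = (4/12)(8/11)(7/10) = 28/165; P(data | jar C) = (1/5)(4/4)(3/3) = 1/5; P(data | jar D) = (8/9)(1/8)(0/7) = 0; P(data | jar E) = (4/11)(7/10)(6/9) = 28/165.
Multiplying each by its prior: 1/5 · 0 = 0, 1/5 · 28/165 = 28/825, 1/5 · 1/5 = 1/25, 1/5 · 0 = 0, 1/5 · 28/165 = 28/825; summing to 89/825.
Therefore the posterior P(jar C | data) = (1/25) / (89/825) = 33/89.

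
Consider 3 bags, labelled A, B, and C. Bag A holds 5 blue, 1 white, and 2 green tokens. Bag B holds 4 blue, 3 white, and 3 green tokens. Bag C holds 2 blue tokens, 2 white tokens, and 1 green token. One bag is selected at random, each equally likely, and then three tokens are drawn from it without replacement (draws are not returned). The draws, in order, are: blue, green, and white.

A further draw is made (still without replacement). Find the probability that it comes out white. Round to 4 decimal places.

0.3252

For each hypothesis, P(data | H) works out to: P(data | bag A) = (5/8)(2/7)(1/6) = 5/168; P(data | bag B) = (4/10)(3/9)(3/8) = 1/20; P(data | bag C) = (2/5)(1/4)(2/3) = 1/15.
Multiplying each by its prior: 1/3 · 5/168 = 5/504, 1/3 · 1/20 = 1/60, 1/3 · 1/15 = 1/45; with total 41/840.
The posterior is then P(bag A | data) = 25/123, P(bag B | data) = 14/41, P(bag C | data) = 56/123.
Averaging over the posterior, P(white next | data) = (0)(25/123) + (2/7)(14/41) + (1/2)(56/123) = 40/123.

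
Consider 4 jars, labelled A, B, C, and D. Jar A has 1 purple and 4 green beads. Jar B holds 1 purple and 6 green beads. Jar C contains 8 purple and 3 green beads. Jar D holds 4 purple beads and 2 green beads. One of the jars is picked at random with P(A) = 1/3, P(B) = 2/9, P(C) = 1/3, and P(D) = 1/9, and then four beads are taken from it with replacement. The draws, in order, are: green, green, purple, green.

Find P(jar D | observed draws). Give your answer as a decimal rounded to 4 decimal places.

0.0444

Compute the likelihood of the observed sequence for each case: P(data | jar A) = (4/5)(4/5)(1/5)(4/5) = 0.1024; P(data | jar B) = (6/7)(6/7)(1/7)(6/7) = 0.089963; P(data | jar C) = (3/11)(3/11)(8/11)(3/11) = 0.014753; P(data | jar D) = (2/6)(2/6)(4/6)(2/6) = 0.024691.
Multiplying each by its prior: 1/3 · 0.1024 = 0.034133, 2/9 · 0.089963 = 0.019992, 1/3 · 0.014753 = 0.0049177, 1/9 · 0.024691 = 0.0027435; summing to 0.061786.
So P(jar D | data) = (0.0027435) / (0.061786) = 0.044403.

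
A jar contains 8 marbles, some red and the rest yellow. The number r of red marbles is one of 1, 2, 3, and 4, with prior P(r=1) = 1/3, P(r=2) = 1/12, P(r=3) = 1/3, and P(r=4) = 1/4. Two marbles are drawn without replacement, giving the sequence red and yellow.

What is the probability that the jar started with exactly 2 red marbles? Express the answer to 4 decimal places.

0.0811

For each hypothesis, P(data | H) works out to: P(data | r = 1) = (1/8)(7/7) = 1/8; P(data | r = 2) = (2/8)(6/7) = 3/14; P(data | r = 3) = (3/8)(5/7) = 15/56; P(data | r = 4) = (4/8)(4/7) = 2/7.
Multiplying each by its prior: 1/3 · 1/8 = 1/24, 1/12 · 3/14 = 1/56, 1/3 · 15/56 = 5/56, 1/4 · 2/7 = 1/14; these sum to 37/168.
Therefore the posterior P(r = 2 | data) = (1/56) / (37/168) = 3/37.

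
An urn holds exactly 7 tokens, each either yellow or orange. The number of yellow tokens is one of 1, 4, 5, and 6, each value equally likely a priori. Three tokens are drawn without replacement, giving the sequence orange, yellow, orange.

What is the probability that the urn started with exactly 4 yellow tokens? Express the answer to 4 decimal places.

0.3750

For each hypothesis, P(data | H) works out to: P(data | r = 1) = (6/7)(1/6)(5/5) = 1/7; P(data | r = 4) = (3/7)(4/6)(2/5) = 4/35; P(data | r = 5) = (2/7)(5/6)(1/5) = 1/21; P(data | r = 6) = (1/7)(6/6)(0/5) = 0.
Weighting by the prior gives 1/4 · 1/7 = 1/28, 1/4 · 4/35 = 1/35, 1/4 · 1/21 = 1/84, 1/4 · 0 = 0; these sum to 8/105.
Therefore the posterior P(r = 4 | data) = (1/35) / (8/105) = 3/8.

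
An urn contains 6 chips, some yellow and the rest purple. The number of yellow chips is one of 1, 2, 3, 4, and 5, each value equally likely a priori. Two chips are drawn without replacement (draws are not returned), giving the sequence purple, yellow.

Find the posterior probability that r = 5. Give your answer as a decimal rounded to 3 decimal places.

0.143

Compute the likelihood of the observed sequence for each case: P(data | r = 1) = (5/6)(1/5) = 1/6; P(data | r = 2) = (4/6)(2/5) = 4/15; P(data | r = 3) = (3/6)(3/5) = 3/10; P(data | r = 4) = (2/6)(4/5) = 4/15; P(data | r = 5) = (1/6)(5/5) = 1/6.
Multiplying each by its prior: 1/5 · 1/6 = 1/30, 1/5 · 4/15 = 4/75, 1/5 · 3/10 = 3/50, 1/5 · 4/15 = 4/75, 1/5 · 1/6 = 1/30; these sum to 7/30.
So P(r = 5 | data) = (1/30) / (7/30) = 1/7.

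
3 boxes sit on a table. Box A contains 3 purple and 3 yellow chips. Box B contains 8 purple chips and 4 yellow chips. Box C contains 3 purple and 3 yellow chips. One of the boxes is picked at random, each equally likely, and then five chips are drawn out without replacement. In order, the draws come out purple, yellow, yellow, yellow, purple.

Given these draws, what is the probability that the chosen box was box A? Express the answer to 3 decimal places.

Under each hypothesis, the probability of the observed sequence is: P(data | box A) = (3/6)(3/5)(2/4)(1/3)(2/2) = 0.05; P(data | box B) = (8/12)(4/11)(3/10)(2/9)(7/8) = 0.014141; P(data | box C) = (3/6)(3/5)(2/4)(1/3)(2/2) = 0.05.
Multiplying each by its prior: 1/3 · 0.05 = 0.016667, 1/3 · 0.014141 = 0.0047138, 1/3 · 0.05 = 0.016667; these sum to 0.038047.
By Bayes' rule, P(box A | data) = (0.016667) / (0.038047) = 0.43805.

0.438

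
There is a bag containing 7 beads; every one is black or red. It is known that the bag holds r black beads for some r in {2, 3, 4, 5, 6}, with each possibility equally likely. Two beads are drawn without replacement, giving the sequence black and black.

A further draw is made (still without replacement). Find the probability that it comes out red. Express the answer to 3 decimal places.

0.400

Under each hypothesis, the probability of the observed sequence is: P(data | r = 2) = (2/7)(1/6) = 1/21; P(data | r = 3) = (3/7)(2/6) = 1/7; P(data | r = 4) = (4/7)(3/6) = 2/7; P(data | r = 5) = (5/7)(4/6) = 10/21; P(data | r = 6) = (6/7)(5/6) = 5/7.
The prior-weighted likelihoods are 1/5 · 1/21 = 1/105, 1/5 · 1/7 = 1/35, 1/5 · 2/7 = 2/35, 1/5 · 10/21 = 2/21, 1/5 · 5/7 = 1/7; summing to 1/3.
Dividing through by the total gives posterior P(r = 2 | data) = 1/35, P(r = 3 | data) = 3/35, P(r = 4 | data) = 6/35, P(r = 5 | data) = 2/7, P(r = 6 | data) = 3/7.
So P(red next | data) = Σ P(red next | H) P(H | data) = (1)(1/35) + (4/5)(3/35) + (3/5)(6/35) + (2/5)(2/7) + (1/5)(3/7) = 2/5.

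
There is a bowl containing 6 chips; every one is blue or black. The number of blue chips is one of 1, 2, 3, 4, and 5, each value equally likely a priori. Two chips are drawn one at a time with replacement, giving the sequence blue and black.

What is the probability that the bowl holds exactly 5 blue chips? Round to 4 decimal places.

The likelihood of the observed sequence under each hypothesis: P(data | r = 1) = (1/6)(5/6) = 5/36; P(data | r = 2) = (2/6)(4/6) = 2/9; P(data | r = 3) = (3/6)(3/6) = 1/4; P(data | r = 4) = (4/6)(2/6) = 2/9; P(data | r = 5) = (5/6)(1/6) = 5/36.
Multiplying each by its prior: 1/5 · 5/36 = 1/36, 1/5 · 2/9 = 2/45, 1/5 · 1/4 = 1/20, 1/5 · 2/9 = 2/45, 1/5 · 5/36 = 1/36; with total 7/36.
Hence P(r = 5 | data) = (1/36) / (7/36) = 1/7.

0.1429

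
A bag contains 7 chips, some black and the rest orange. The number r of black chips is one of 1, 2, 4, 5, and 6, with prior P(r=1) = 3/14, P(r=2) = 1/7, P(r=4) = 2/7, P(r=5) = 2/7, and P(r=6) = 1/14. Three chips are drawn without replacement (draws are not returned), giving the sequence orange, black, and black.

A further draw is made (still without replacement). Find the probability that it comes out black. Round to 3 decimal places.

0.627

Compute the likelihood of the observed sequence for each case: P(data | r = 1) = (6/7)(1/6)(0/5) = 0; P(data | r = 2) = (5/7)(2/6)(1/5) = 1/21; P(data | r = 4) = (3/7)(4/6)(3/5) = 6/35; P(data | r = 5) = (2/7)(5/6)(4/5) = 4/21; P(data | r = 6) = (1/7)(6/6)(5/5) = 1/7.
The prior-weighted likelihoods are 3/14 · 0 = 0, 1/7 · 1/21 = 1/147, 2/7 · 6/35 = 12/245, 2/7 · 4/21 = 8/147, 1/14 · 1/7 = 1/98; summing to 59/490.
The posterior is then P(r = 1 | data) = 0, P(r = 2 | data) = 10/177, P(r = 4 | data) = 24/59, P(r = 5 | data) = 80/177, P(r = 6 | data) = 5/59.
The predictive probability is P(black next | data) = (0)(10/177) + (1/2)(24/59) + (3/4)(80/177) + (1)(5/59) = 37/59.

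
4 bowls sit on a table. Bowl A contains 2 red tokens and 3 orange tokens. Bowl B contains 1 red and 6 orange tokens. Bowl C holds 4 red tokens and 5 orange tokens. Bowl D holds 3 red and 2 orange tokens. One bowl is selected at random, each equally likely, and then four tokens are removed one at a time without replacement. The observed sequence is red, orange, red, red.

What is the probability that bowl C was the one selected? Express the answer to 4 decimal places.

0.2841

Compute the likelihood of the observed sequence for each case: P(data | bowl A) = (2/5)(3/4)(1/3)(0/2) = 0; P(data | bowl B) = (1/7)(6/6)(0/5) = 0; P(data | bowl C) = (4/9)(5/8)(3/7)(2/6) = 5/126; P(data | bowl D) = (3/5)(2/4)(2/3)(1/2) = 1/10.
The prior-weighted likelihoods are 1/4 · 0 = 0, 1/4 · 0 = 0, 1/4 · 5/126 = 5/504, 1/4 · 1/10 = 1/40; these sum to 11/315.
Therefore the posterior P(bowl C | data) = (5/504) / (11/315) = 25/88.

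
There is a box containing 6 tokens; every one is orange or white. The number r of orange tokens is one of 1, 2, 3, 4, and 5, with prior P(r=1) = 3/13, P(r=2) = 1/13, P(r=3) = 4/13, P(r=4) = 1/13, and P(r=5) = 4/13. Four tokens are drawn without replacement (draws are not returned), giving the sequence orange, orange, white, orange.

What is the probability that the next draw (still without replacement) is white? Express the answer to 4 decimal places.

0.2667

The likelihood of the observed sequence under each hypothesis: P(data | r = 1) = (1/6)(0/5) = 0; P(data | r = 2) = (2/6)(1/5)(4/4)(0/3) = 0; P(data | r = 3) = (3/6)(2/5)(3/4)(1/3) = 1/20; P(data | r = 4) = (4/6)(3/5)(2/4)(2/3) = 2/15; P(data | r = 5) = (5/6)(4/5)(1/4)(3/3) = 1/6.
The prior-weighted likelihoods are 3/13 · 0 = 0, 1/13 · 0 = 0, 4/13 · 1/20 = 1/65, 1/13 · 2/15 = 2/195, 4/13 · 1/6 = 2/39; these sum to 1/13.
The posterior is then P(r = 1 | data) = 0, P(r = 2 | data) = 0, P(r = 3 | data) = 1/5, P(r = 4 | data) = 2/15, P(r = 5 | data) = 2/3.
Averaging over the posterior, P(white next | data) = (1)(1/5) + (1/2)(2/15) + (0)(2/3) = 4/15.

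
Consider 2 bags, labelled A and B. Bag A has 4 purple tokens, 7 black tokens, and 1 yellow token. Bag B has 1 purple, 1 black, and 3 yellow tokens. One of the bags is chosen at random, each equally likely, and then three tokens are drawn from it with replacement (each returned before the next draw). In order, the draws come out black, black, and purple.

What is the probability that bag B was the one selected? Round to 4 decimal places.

0.0659

Compute the likelihood of the observed sequence for each case: P(data | bag A) = (7/12)(7/12)(4/12) = 0.11343; P(data | bag B) = (1/5)(1/5)(1/5) = 0.008.
The prior-weighted likelihoods are 1/2 · 0.11343 = 0.056713, 1/2 · 0.008 = 0.004; with total 0.060713.
Therefore the posterior P(bag B | data) = (0.004) / (0.060713) = 0.065884.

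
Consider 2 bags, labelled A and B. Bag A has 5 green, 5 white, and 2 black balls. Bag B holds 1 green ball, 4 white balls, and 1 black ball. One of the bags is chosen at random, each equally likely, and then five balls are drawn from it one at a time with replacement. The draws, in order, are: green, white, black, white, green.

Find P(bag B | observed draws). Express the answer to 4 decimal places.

For each hypothesis, P(data | H) works out to: P(data | bag A) = (5/12)(5/12)(2/12)(5/12)(5/12) = 0.0050235; P(data | bag B) = (1/6)(4/6)(1/6)(4/6)(1/6) = 0.0020576.
The prior-weighted likelihoods are 1/2 · 0.0050235 = 0.0025117, 1/2 · 0.0020576 = 0.0010288; these sum to 0.0035405.
By Bayes' rule, P(bag B | data) = (0.0010288) / (0.0035405) = 0.29058.

0.2906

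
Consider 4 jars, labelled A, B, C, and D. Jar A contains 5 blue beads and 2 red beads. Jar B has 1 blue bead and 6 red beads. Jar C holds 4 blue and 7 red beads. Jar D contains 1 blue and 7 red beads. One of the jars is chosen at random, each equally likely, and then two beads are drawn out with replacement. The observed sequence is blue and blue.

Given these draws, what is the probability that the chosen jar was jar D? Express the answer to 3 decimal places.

Under each hypothesis, the probability of the observed sequence is: P(data | jar A) = (5/7)(5/7) = 0.5102; P(data | jar B) = (1/7)(1/7) = 0.020408; P(data | jar C) = (4/11)(4/11) = 0.13223; P(data | jar D) = (1/8)(1/8) = 0.015625.
The prior-weighted likelihoods are 1/4 · 0.5102 = 0.12755, 1/4 · 0.020408 = 0.005102, 1/4 · 0.13223 = 0.033058, 1/4 · 0.015625 = 0.0039062; with total 0.16962.
Hence P(jar D | data) = (0.0039062) / (0.16962) = 0.02303.

0.023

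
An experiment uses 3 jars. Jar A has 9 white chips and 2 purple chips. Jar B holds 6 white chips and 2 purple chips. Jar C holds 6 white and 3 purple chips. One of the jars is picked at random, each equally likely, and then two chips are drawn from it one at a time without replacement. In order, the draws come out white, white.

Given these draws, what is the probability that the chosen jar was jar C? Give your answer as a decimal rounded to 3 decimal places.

For each hypothesis, P(data | H) works out to: P(data | jar A) = (9/11)(8/10) = 0.65455; P(data | jar B) = (6/8)(5/7) = 0.53571; P(data | jar C) = (6/9)(5/8) = 0.41667.
The prior-weighted likelihoods are 1/3 · 0.65455 = 0.21818, 1/3 · 0.53571 = 0.17857, 1/3 · 0.41667 = 0.13889; these sum to 0.53564.
Therefore the posterior P(jar C | data) = (0.13889) / (0.53564) = 0.25929.

0.259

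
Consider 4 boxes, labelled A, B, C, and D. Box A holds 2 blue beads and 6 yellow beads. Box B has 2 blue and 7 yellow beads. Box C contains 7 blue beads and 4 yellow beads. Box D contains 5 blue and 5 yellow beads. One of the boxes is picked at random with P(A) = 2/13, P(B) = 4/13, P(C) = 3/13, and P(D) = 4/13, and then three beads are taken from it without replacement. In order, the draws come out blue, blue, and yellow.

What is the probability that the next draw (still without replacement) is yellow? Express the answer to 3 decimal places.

0.554

Under each hypothesis, the probability of the observed sequence is: P(data | box A) = (2/8)(1/7)(6/6) = 0.035714; P(data | box B) = (2/9)(1/8)(7/7) = 0.027778; P(data | box C) = (7/11)(6/10)(4/9) = 0.1697; P(data | box D) = (5/10)(4/9)(5/8) = 0.13889.
Weighting by the prior gives 2/13 · 0.035714 = 0.0054945, 4/13 · 0.027778 = 0.008547, 3/13 · 0.1697 = 0.039161, 4/13 · 0.13889 = 0.042735; summing to 0.095937.
Normalising, the posterior is P(box A | data) = 0.057272, P(box B | data) = 0.089089, P(box C | data) = 0.40819, P(box D | data) = 0.44545.
The predictive probability is P(yellow next | data) = (1)(0.057272) + (1)(0.089089) + (3/8)(0.40819) + (4/7)(0.44545) = 0.55397.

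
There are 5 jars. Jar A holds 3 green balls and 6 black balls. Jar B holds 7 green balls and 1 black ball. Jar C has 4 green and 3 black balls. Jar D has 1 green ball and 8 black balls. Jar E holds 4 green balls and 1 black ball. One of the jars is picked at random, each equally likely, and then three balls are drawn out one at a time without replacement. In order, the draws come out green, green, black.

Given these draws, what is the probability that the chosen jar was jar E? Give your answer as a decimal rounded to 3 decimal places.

0.352

Compute the likelihood of the observed sequence for each case: P(data | jar A) = (3/9)(2/8)(6/7) = 0.071429; P(data | jar B) = (7/8)(6/7)(1/6) = 0.125; P(data | jar C) = (4/7)(3/6)(3/5) = 0.17143; P(data | jar D) = (1/9)(0/8) = 0; P(data | jar E) = (4/5)(3/4)(1/3) = 0.2.
Multiplying each by its prior: 1/5 · 0.071429 = 0.014286, 1/5 · 0.125 = 0.025, 1/5 · 0.17143 = 0.034286, 1/5 · 0 = 0, 1/5 · 0.2 = 0.04; these sum to 0.11357.
Hence P(jar E | data) = (0.04) / (0.11357) = 0.3522.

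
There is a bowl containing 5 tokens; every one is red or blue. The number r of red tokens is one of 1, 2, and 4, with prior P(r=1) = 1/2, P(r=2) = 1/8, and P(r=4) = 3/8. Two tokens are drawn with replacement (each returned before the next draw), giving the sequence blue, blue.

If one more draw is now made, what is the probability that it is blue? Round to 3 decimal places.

Compute the likelihood of the observed sequence for each case: P(data | r = 1) = (4/5)(4/5) = 16/25; P(data | r = 2) = (3/5)(3/5) = 9/25; P(data | r = 4) = (1/5)(1/5) = 1/25.
Weighting by the prior gives 1/2 · 16/25 = 8/25, 1/8 · 9/25 = 9/200, 3/8 · 1/25 = 3/200; with total 19/50.
Dividing through by the total gives posterior P(r = 1 | data) = 16/19, P(r = 2 | data) = 9/76, P(r = 4 | data) = 3/76.
So P(blue next | data) = Σ P(blue next | H) P(H | data) = (4/5)(16/19) + (3/5)(9/76) + (1/5)(3/76) = 143/190.

0.753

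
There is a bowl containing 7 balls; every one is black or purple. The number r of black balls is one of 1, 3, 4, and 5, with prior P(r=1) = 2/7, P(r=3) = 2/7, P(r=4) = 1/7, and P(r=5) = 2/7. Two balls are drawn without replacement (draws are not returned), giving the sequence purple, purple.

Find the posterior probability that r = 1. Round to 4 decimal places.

0.6383

Compute the likelihood of the observed sequence for each case: P(data | r = 1) = (6/7)(5/6) = 5/7; P(data | r = 3) = (4/7)(3/6) = 2/7; P(data | r = 4) = (3/7)(2/6) = 1/7; P(data | r = 5) = (2/7)(1/6) = 1/21.
Multiplying each by its prior: 2/7 · 5/7 = 10/49, 2/7 · 2/7 = 4/49, 1/7 · 1/7 = 1/49, 2/7 · 1/21 = 2/147; summing to 47/147.
By Bayes' rule, P(r = 1 | data) = (10/49) / (47/147) = 30/47.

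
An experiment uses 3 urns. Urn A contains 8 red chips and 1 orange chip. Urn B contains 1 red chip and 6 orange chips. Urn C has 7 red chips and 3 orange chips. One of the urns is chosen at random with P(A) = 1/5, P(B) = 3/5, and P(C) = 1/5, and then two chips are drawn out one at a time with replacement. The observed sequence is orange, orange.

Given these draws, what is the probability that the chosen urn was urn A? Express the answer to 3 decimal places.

For each hypothesis, P(data | H) works out to: P(data | urn A) = (1/9)(1/9) = 0.012346; P(data | urn B) = (6/7)(6/7) = 0.73469; P(data | urn C) = (3/10)(3/10) = 0.09.
The prior-weighted likelihoods are 1/5 · 0.012346 = 0.0024691, 3/5 · 0.73469 = 0.44082, 1/5 · 0.09 = 0.018; these sum to 0.46129.
By Bayes' rule, P(urn A | data) = (0.0024691) / (0.46129) = 0.0053527.

0.005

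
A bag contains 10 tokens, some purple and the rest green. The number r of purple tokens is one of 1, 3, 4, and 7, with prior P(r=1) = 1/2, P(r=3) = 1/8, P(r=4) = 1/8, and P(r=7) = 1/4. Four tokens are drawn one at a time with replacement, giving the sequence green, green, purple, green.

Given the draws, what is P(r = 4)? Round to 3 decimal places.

0.167

The likelihood of the observed sequence under each hypothesis: P(data | r = 1) = (9/10)(9/10)(1/10)(9/10) = 0.0729; P(data | r = 3) = (7/10)(7/10)(3/10)(7/10) = 0.1029; P(data | r = 4) = (6/10)(6/10)(4/10)(6/10) = 0.0864; P(data | r = 7) = (3/10)(3/10)(7/10)(3/10) = 0.0189.
Multiplying each by its prior: 1/2 · 0.0729 = 0.03645, 1/8 · 0.1029 = 0.012863, 1/8 · 0.0864 = 0.0108, 1/4 · 0.0189 = 0.004725; these sum to 0.064838.
By Bayes' rule, P(r = 4 | data) = (0.0108) / (0.064838) = 0.16657.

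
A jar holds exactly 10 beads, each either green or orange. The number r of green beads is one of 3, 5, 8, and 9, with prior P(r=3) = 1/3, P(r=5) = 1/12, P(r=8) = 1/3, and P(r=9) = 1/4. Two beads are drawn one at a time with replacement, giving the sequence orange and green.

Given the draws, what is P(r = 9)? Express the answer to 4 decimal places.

0.1350

For each hypothesis, P(data | H) works out to: P(data | r = 3) = (7/10)(3/10) = 21/100; P(data | r = 5) = (5/10)(5/10) = 1/4; P(data | r = 8) = (2/10)(8/10) = 4/25; P(data | r = 9) = (1/10)(9/10) = 9/100.
Multiplying each by its prior: 1/3 · 21/100 = 7/100, 1/12 · 1/4 = 1/48, 1/3 · 4/25 = 4/75, 1/4 · 9/100 = 9/400; summing to 1/6.
By Bayes' rule, P(r = 9 | data) = (9/400) / (1/6) = 27/200.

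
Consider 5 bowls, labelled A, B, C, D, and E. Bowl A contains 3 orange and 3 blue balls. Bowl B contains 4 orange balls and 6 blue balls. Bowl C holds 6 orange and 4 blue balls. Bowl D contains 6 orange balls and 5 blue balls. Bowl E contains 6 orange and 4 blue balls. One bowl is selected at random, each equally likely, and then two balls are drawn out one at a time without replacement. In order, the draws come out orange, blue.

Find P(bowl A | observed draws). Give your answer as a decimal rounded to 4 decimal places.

0.2185

Under each hypothesis, the probability of the observed sequence is: P(data | bowl A) = (3/6)(3/5) = 3/10; P(data | bowl B) = (4/10)(6/9) = 4/15; P(data | bowl C) = (6/10)(4/9) = 4/15; P(data | bowl D) = (6/11)(5/10) = 3/11; P(data | bowl E) = (6/10)(4/9) = 4/15.
The prior-weighted likelihoods are 1/5 · 3/10 = 3/50, 1/5 · 4/15 = 4/75, 1/5 · 4/15 = 4/75, 1/5 · 3/11 = 3/55, 1/5 · 4/15 = 4/75; with total 151/550.
By Bayes' rule, P(bowl A | data) = (3/50) / (151/550) = 33/151.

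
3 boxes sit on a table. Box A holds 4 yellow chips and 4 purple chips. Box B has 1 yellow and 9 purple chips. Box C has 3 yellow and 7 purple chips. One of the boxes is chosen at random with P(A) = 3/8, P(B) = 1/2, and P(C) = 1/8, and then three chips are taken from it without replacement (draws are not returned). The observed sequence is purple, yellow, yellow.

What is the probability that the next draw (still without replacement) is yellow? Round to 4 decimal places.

0.3692

For each hypothesis, P(data | H) works out to: P(data | box A) = (4/8)(4/7)(3/6) = 0.14286; P(data | box B) = (9/10)(1/9)(0/8) = 0; P(data | box C) = (7/10)(3/9)(2/8) = 0.058333.
Weighting by the prior gives 3/8 · 0.14286 = 0.053571, 1/2 · 0 = 0, 1/8 · 0.058333 = 0.0072917; these sum to 0.060863.
Normalising, the posterior is P(box A | data) = 0.8802, P(box B | data) = 0, P(box C | data) = 0.1198.
So P(yellow next | data) = Σ P(yellow next | H) P(H | data) = (2/5)(0.8802) + (1/7)(0.1198) = 0.36919.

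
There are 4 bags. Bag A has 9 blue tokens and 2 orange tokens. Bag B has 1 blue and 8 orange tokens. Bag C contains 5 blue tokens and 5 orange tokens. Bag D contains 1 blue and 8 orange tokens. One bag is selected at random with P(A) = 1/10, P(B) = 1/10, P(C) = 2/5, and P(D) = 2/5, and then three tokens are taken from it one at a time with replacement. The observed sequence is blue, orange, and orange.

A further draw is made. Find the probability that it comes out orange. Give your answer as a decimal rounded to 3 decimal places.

0.668

Under each hypothesis, the probability of the observed sequence is: P(data | bag A) = (9/11)(2/11)(2/11) = 0.027047; P(data | bag B) = (1/9)(8/9)(8/9) = 0.087791; P(data | bag C) = (5/10)(5/10)(5/10) = 0.125; P(data | bag D) = (1/9)(8/9)(8/9) = 0.087791.
The prior-weighted likelihoods are 1/10 · 0.027047 = 0.0027047, 1/10 · 0.087791 = 0.0087791, 2/5 · 0.125 = 0.05, 2/5 · 0.087791 = 0.035117; summing to 0.0966.
Dividing through by the total gives posterior P(bag A | data) = 0.027999, P(bag B | data) = 0.090881, P(bag C | data) = 0.5176, P(bag D | data) = 0.36352.
So P(orange next | data) = Σ P(orange next | H) P(H | data) = (2/11)(0.027999) + (8/9)(0.090881) + (1/2)(0.5176) + (8/9)(0.36352) = 0.6678.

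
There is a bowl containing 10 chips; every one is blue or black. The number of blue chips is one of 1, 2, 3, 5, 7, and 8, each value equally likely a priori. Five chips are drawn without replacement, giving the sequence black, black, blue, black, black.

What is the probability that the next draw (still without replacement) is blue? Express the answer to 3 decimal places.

For each hypothesis, P(data | H) works out to: P(data | r = 1) = (9/10)(8/9)(1/8)(7/7)(6/6) = 0.1; P(data | r = 2) = (8/10)(7/9)(2/8)(6/7)(5/6) = 0.11111; P(data | r = 3) = (7/10)(6/9)(3/8)(5/7)(4/6) = 0.083333; P(data | r = 5) = (5/10)(4/9)(5/8)(3/7)(2/6) = 0.019841; P(data | r = 7) = (3/10)(2/9)(7/8)(1/7)(0/6) = 0; P(data | r = 8) = (2/10)(1/9)(8/8)(0/7) = 0.
Multiplying each by its prior: 1/6 · 0.1 = 0.016667, 1/6 · 0.11111 = 0.018519, 1/6 · 0.083333 = 0.013889, 1/6 · 0.019841 = 0.0033069, 1/6 · 0 = 0, 1/6 · 0 = 0; with total 0.052381.
The posterior is then P(r = 1 | data) = 0.31818, P(r = 2 | data) = 0.35354, P(r = 3 | data) = 0.26515, P(r = 5 | data) = 0.063131, P(r = 7 | data) = 0, P(r = 8 | data) = 0.
The predictive probability is P(blue next | data) = (0)(0.31818) + (1/5)(0.35354) + (2/5)(0.26515) + (4/5)(0.063131) = 0.22727.

0.227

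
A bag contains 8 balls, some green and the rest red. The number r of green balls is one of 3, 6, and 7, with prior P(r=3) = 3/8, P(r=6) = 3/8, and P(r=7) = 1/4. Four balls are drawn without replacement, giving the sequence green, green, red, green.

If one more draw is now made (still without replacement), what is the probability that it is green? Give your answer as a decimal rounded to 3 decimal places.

Under each hypothesis, the probability of the observed sequence is: P(data | r = 3) = (3/8)(2/7)(5/6)(1/5) = 1/56; P(data | r = 6) = (6/8)(5/7)(2/6)(4/5) = 1/7; P(data | r = 7) = (7/8)(6/7)(1/6)(5/5) = 1/8.
Multiplying each by its prior: 3/8 · 1/56 = 3/448, 3/8 · 1/7 = 3/56, 1/4 · 1/8 = 1/32; with total 41/448.
The posterior is then P(r = 3 | data) = 3/41, P(r = 6 | data) = 24/41, P(r = 7 | data) = 14/41.
So P(green next | data) = Σ P(green next | H) P(H | data) = (0)(3/41) + (3/4)(24/41) + (1)(14/41) = 32/41.

0.780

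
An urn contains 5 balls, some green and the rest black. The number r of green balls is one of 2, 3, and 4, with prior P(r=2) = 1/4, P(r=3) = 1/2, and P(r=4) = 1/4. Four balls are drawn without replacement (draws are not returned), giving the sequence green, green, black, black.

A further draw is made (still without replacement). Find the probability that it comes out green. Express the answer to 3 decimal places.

0.667

For each hypothesis, P(data | H) works out to: P(data | r = 2) = (2/5)(1/4)(3/3)(2/2) = 1/10; P(data | r = 3) = (3/5)(2/4)(2/3)(1/2) = 1/10; P(data | r = 4) = (4/5)(3/4)(1/3)(0/2) = 0.
The prior-weighted likelihoods are 1/4 · 1/10 = 1/40, 1/2 · 1/10 = 1/20, 1/4 · 0 = 0; summing to 3/40.
The posterior is then P(r = 2 | data) = 1/3, P(r = 3 | data) = 2/3, P(r = 4 | data) = 0.
Averaging over the posterior, P(green next | data) = (0)(1/3) + (1)(2/3) = 2/3.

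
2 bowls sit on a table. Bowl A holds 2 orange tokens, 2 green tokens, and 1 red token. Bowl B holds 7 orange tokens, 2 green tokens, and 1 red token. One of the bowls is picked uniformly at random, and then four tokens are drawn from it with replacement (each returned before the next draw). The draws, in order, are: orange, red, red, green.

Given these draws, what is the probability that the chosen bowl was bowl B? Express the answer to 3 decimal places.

Under each hypothesis, the probability of the observed sequence is: P(data | bowl A) = (2/5)(1/5)(1/5)(2/5) = 0.0064; P(data | bowl B) = (7/10)(1/10)(1/10)(2/10) = 0.0014.
The prior-weighted likelihoods are 1/2 · 0.0064 = 0.0032, 1/2 · 0.0014 = 0.0007; summing to 0.0039.
Therefore the posterior P(bowl B | data) = (0.0007) / (0.0039) = 0.17949.

0.179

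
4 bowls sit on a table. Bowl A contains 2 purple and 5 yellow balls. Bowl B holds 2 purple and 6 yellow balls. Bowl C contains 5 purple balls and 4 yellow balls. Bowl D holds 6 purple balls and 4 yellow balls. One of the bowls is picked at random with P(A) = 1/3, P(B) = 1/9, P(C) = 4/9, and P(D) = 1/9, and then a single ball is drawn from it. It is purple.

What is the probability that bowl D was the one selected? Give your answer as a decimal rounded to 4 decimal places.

The likelihood of this draw under each hypothesis: P(data | bowl A) = (2/7) = 0.28571; P(data | bowl B) = (2/8) = 0.25; P(data | bowl C) = (5/9) = 0.55556; P(data | bowl D) = (6/10) = 0.6.
Multiplying each by its prior: 1/3 · 0.28571 = 0.095238, 1/9 · 0.25 = 0.027778, 4/9 · 0.55556 = 0.24691, 1/9 · 0.6 = 0.066667; with total 0.4366.
Therefore the posterior P(bowl D | data) = (0.066667) / (0.4366) = 0.1527.

0.1527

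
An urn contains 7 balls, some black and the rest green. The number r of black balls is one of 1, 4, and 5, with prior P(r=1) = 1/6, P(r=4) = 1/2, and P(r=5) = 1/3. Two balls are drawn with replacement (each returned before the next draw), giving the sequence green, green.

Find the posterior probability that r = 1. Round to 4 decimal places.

0.5070

For each hypothesis, P(data | H) works out to: P(data | r = 1) = (6/7)(6/7) = 36/49; P(data | r = 4) = (3/7)(3/7) = 9/49; P(data | r = 5) = (2/7)(2/7) = 4/49.
Weighting by the prior gives 1/6 · 36/49 = 6/49, 1/2 · 9/49 = 9/98, 1/3 · 4/49 = 4/147; these sum to 71/294.
Therefore the posterior P(r = 1 | data) = (6/49) / (71/294) = 36/71.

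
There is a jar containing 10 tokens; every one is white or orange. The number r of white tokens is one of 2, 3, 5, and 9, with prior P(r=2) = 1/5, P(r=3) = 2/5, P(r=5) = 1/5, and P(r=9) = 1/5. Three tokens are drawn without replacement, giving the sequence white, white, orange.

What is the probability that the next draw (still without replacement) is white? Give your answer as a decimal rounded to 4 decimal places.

0.4664

For each hypothesis, P(data | H) works out to: P(data | r = 2) = (2/10)(1/9)(8/8) = 1/45; P(data | r = 3) = (3/10)(2/9)(7/8) = 7/120; P(data | r = 5) = (5/10)(4/9)(5/8) = 5/36; P(data | r = 9) = (9/10)(8/9)(1/8) = 1/10.
The prior-weighted likelihoods are 1/5 · 1/45 = 1/225, 2/5 · 7/120 = 7/300, 1/5 · 5/36 = 1/36, 1/5 · 1/10 = 1/50; these sum to 17/225.
Dividing through by the total gives posterior P(r = 2 | data) = 1/17, P(r = 3 | data) = 21/68, P(r = 5 | data) = 25/68, P(r = 9 | data) = 9/34.
The predictive probability is P(white next | data) = (0)(1/17) + (1/7)(21/68) + (3/7)(25/68) + (1)(9/34) = 111/238.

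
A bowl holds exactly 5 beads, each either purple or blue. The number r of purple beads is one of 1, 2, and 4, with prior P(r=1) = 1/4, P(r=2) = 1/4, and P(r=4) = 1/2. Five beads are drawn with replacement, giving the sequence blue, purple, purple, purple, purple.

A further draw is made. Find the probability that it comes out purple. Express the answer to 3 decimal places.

0.762

For each hypothesis, P(data | H) works out to: P(data | r = 1) = (4/5)(1/5)(1/5)(1/5)(1/5) = 0.00128; P(data | r = 2) = (3/5)(2/5)(2/5)(2/5)(2/5) = 0.01536; P(data | r = 4) = (1/5)(4/5)(4/5)(4/5)(4/5) = 0.08192.
The prior-weighted likelihoods are 1/4 · 0.00128 = 0.00032, 1/4 · 0.01536 = 0.00384, 1/2 · 0.08192 = 0.04096; these sum to 0.04512.
Dividing through by the total gives posterior P(r = 1 | data) = 0.0070922, P(r = 2 | data) = 0.085106, P(r = 4 | data) = 0.9078.
So P(purple next | data) = Σ P(purple next | H) P(H | data) = (1/5)(0.0070922) + (2/5)(0.085106) + (4/5)(0.9078) = 0.7617.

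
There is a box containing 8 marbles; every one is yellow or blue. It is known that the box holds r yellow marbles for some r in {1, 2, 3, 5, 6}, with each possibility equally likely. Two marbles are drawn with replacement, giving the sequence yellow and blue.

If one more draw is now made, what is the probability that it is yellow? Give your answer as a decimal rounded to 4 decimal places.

Compute the likelihood of the observed sequence for each case: P(data | r = 1) = (1/8)(7/8) = 7/64; P(data | r = 2) = (2/8)(6/8) = 3/16; P(data | r = 3) = (3/8)(5/8) = 15/64; P(data | r = 5) = (5/8)(3/8) = 15/64; P(data | r = 6) = (6/8)(2/8) = 3/16.
The prior-weighted likelihoods are 1/5 · 7/64 = 7/320, 1/5 · 3/16 = 3/80, 1/5 · 15/64 = 3/64, 1/5 · 15/64 = 3/64, 1/5 · 3/16 = 3/80; with total 61/320.
Normalising, the posterior is P(r = 1 | data) = 7/61, P(r = 2 | data) = 12/61, P(r = 3 | data) = 15/61, P(r = 5 | data) = 15/61, P(r = 6 | data) = 12/61.
Averaging over the posterior, P(yellow next | data) = (1/8)(7/61) + (1/4)(12/61) + (3/8)(15/61) + (5/8)(15/61) + (3/4)(12/61) = 223/488.

0.4570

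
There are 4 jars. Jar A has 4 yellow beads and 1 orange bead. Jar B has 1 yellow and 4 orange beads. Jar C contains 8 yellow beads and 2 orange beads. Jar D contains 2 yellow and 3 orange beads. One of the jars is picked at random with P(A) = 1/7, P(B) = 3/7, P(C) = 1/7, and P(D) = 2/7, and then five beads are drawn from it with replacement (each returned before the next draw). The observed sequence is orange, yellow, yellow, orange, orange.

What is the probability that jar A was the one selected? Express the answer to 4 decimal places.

0.0364

The likelihood of the observed sequence under each hypothesis: P(data | jar A) = (1/5)(4/5)(4/5)(1/5)(1/5) = 0.00512; P(data | jar B) = (4/5)(1/5)(1/5)(4/5)(4/5) = 0.02048; P(data | jar C) = (2/10)(8/10)(8/10)(2/10)(2/10) = 0.00512; P(data | jar D) = (3/5)(2/5)(2/5)(3/5)(3/5) = 0.03456.
Multiplying each by its prior: 1/7 · 0.00512 = 0.00073143, 3/7 · 0.02048 = 0.0087771, 1/7 · 0.00512 = 0.00073143, 2/7 · 0.03456 = 0.0098743; with total 0.020114.
So P(jar A | data) = (0.00073143) / (0.020114) = 0.036364.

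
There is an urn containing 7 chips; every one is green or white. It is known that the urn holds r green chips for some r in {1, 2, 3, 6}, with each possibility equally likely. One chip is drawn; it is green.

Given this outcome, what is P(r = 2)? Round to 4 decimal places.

The likelihood of this draw under each hypothesis: P(data | r = 1) = (1/7) = 1/7; P(data | r = 2) = (2/7) = 2/7; P(data | r = 3) = (3/7) = 3/7; P(data | r = 6) = (6/7) = 6/7.
Multiplying each by its prior: 1/4 · 1/7 = 1/28, 1/4 · 2/7 = 1/14, 1/4 · 3/7 = 3/28, 1/4 · 6/7 = 3/14; these sum to 3/7.
Hence P(r = 2 | data) = (1/14) / (3/7) = 1/6.

0.1667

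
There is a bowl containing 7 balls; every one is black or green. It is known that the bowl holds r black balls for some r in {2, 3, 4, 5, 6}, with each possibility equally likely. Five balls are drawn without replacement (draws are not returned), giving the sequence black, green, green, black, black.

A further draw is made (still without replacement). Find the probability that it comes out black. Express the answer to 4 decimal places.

Under each hypothesis, the probability of the observed sequence is: P(data | r = 2) = (2/7)(5/6)(4/5)(1/4)(0/3) = 0; P(data | r = 3) = (3/7)(4/6)(3/5)(2/4)(1/3) = 1/35; P(data | r = 4) = (4/7)(3/6)(2/5)(3/4)(2/3) = 2/35; P(data | r = 5) = (5/7)(2/6)(1/5)(4/4)(3/3) = 1/21; P(data | r = 6) = (6/7)(1/6)(0/5) = 0.
Multiplying each by its prior: 1/5 · 0 = 0, 1/5 · 1/35 = 1/175, 1/5 · 2/35 = 2/175, 1/5 · 1/21 = 1/105, 1/5 · 0 = 0; these sum to 2/75.
The posterior is then P(r = 2 | data) = 0, P(r = 3 | data) = 3/14, P(r = 4 | data) = 3/7, P(r = 5 | data) = 5/14, P(r = 6 | data) = 0.
The predictive probability is P(black next | data) = (0)(3/14) + (1/2)(3/7) + (1)(5/14) = 4/7.

0.5714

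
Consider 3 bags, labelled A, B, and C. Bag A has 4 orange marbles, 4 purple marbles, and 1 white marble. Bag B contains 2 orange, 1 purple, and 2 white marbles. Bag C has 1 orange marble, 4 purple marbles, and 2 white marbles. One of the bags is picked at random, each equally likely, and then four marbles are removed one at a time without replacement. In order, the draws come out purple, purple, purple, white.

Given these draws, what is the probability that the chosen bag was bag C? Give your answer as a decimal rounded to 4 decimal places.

For each hypothesis, P(data | H) works out to: P(data | bag A) = (4/9)(3/8)(2/7)(1/6) = 0.0079365; P(data | bag B) = (1/5)(0/4) = 0; P(data | bag C) = (4/7)(3/6)(2/5)(2/4) = 0.057143.
Multiplying each by its prior: 1/3 · 0.0079365 = 0.0026455, 1/3 · 0 = 0, 1/3 · 0.057143 = 0.019048; summing to 0.021693.
So P(bag C | data) = (0.019048) / (0.021693) = 0.87805.

0.8780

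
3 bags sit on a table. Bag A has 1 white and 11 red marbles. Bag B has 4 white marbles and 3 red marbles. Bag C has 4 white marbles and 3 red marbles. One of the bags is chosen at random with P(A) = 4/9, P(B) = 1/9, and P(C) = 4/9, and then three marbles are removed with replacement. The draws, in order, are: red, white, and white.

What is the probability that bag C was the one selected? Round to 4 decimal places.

The likelihood of the observed sequence under each hypothesis: P(data | bag A) = (11/12)(1/12)(1/12) = 0.0063657; P(data | bag B) = (3/7)(4/7)(4/7) = 0.13994; P(data | bag C) = (3/7)(4/7)(4/7) = 0.13994.
Multiplying each by its prior: 4/9 · 0.0063657 = 0.0028292, 1/9 · 0.13994 = 0.015549, 4/9 · 0.13994 = 0.062196; with total 0.080575.
By Bayes' rule, P(bag C | data) = (0.062196) / (0.080575) = 0.77191.

0.7719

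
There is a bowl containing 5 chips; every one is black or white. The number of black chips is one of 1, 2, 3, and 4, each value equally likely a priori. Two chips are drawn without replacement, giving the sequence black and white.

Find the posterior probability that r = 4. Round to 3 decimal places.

Under each hypothesis, the probability of the observed sequence is: P(data | r = 1) = (1/5)(4/4) = 1/5; P(data | r = 2) = (2/5)(3/4) = 3/10; P(data | r = 3) = (3/5)(2/4) = 3/10; P(data | r = 4) = (4/5)(1/4) = 1/5.
Weighting by the prior gives 1/4 · 1/5 = 1/20, 1/4 · 3/10 = 3/40, 1/4 · 3/10 = 3/40, 1/4 · 1/5 = 1/20; with total 1/4.
By Bayes' rule, P(r = 4 | data) = (1/20) / (1/4) = 1/5.

0.200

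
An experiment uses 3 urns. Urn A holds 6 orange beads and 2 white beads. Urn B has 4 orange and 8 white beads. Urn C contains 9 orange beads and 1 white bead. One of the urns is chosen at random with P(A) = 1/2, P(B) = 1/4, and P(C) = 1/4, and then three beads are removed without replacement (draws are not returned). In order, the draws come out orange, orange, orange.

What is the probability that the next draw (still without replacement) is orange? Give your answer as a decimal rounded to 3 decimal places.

For each hypothesis, P(data | H) works out to: P(data | urn A) = (6/8)(5/7)(4/6) = 0.35714; P(data | urn B) = (4/12)(3/11)(2/10) = 0.018182; P(data | urn C) = (9/10)(8/9)(7/8) = 0.7.
Multiplying each by its prior: 1/2 · 0.35714 = 0.17857, 1/4 · 0.018182 = 0.0045455, 1/4 · 0.7 = 0.175; summing to 0.35812.
Dividing through by the total gives posterior P(urn A | data) = 0.49864, P(urn B | data) = 0.012693, P(urn C | data) = 0.48867.
So P(orange next | data) = Σ P(orange next | H) P(H | data) = (3/5)(0.49864) + (1/9)(0.012693) + (6/7)(0.48867) = 0.71945.

0.719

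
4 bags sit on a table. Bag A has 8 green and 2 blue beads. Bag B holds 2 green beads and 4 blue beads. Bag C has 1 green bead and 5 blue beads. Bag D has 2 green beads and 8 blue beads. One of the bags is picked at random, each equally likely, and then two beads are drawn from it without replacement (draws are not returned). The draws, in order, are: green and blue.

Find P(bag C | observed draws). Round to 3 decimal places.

The likelihood of the observed sequence under each hypothesis: P(data | bag A) = (8/10)(2/9) = 8/45; P(data | bag B) = (2/6)(4/5) = 4/15; P(data | bag C) = (1/6)(5/5) = 1/6; P(data | bag D) = (2/10)(8/9) = 8/45.
Multiplying each by its prior: 1/4 · 8/45 = 2/45, 1/4 · 4/15 = 1/15, 1/4 · 1/6 = 1/24, 1/4 · 8/45 = 2/45; with total 71/360.
So P(bag C | data) = (1/24) / (71/360) = 15/71.

0.211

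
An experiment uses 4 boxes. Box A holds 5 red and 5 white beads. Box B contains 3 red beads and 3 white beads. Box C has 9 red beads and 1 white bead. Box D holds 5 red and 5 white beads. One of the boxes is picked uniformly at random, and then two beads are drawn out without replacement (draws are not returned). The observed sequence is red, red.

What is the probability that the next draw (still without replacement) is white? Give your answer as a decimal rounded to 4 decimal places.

0.3654

Under each hypothesis, the probability of the observed sequence is: P(data | box A) = (5/10)(4/9) = 2/9; P(data | box B) = (3/6)(2/5) = 1/5; P(data | box C) = (9/10)(8/9) = 4/5; P(data | box D) = (5/10)(4/9) = 2/9.
Multiplying each by its prior: 1/4 · 2/9 = 1/18, 1/4 · 1/5 = 1/20, 1/4 · 4/5 = 1/5, 1/4 · 2/9 = 1/18; these sum to 13/36.
Normalising, the posterior is P(box A | data) = 2/13, P(box B | data) = 9/65, P(box C | data) = 36/65, P(box D | data) = 2/13.
So P(white next | data) = Σ P(white next | H) P(H | data) = (5/8)(2/13) + (3/4)(9/65) + (1/8)(36/65) + (5/8)(2/13) = 19/52.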